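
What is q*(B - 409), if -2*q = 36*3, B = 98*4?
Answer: 918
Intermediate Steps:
B = 392
q = -54 (q = -18*3 = -½*108 = -54)
q*(B - 409) = -54*(392 - 409) = -54*(-17) = 918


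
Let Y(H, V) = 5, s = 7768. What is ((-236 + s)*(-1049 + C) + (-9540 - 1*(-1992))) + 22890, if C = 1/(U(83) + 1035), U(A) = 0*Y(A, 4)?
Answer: -8161718878/1035 ≈ -7.8857e+6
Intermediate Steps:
U(A) = 0 (U(A) = 0*5 = 0)
C = 1/1035 (C = 1/(0 + 1035) = 1/1035 ≈ 0.00096618)
((-236 + s)*(-1049 + C) + (-9540 - 1*(-1992))) + 22890 = ((-236 + 7768)*(-1049 + 1/1035) + (-9540 - 1*(-1992))) + 22890 = (7532*(-1085714/1035) + (-9540 + 1992)) + 22890 = (-8177597848/1035 - 7548) + 22890 = -8185410028/1035 + 22890 = -8161718878/1035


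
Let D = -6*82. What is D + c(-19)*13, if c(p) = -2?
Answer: -518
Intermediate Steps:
D = -492
D + c(-19)*13 = -492 - 2*13 = -492 - 26 = -518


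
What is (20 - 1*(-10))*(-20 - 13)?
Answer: -990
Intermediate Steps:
(20 - 1*(-10))*(-20 - 13) = (20 + 10)*(-33) = 30*(-33) = -990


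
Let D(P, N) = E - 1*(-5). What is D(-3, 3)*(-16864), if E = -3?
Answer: -33728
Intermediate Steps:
D(P, N) = 2 (D(P, N) = -3 - 1*(-5) = -3 + 5 = 2)
D(-3, 3)*(-16864) = 2*(-16864) = -33728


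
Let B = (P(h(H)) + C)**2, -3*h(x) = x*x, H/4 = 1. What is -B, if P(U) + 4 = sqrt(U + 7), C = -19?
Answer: -1592/3 + 46*sqrt(15)/3 ≈ -471.28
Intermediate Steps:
H = 4 (H = 4*1 = 4)
h(x) = -x**2/3 (h(x) = -x*x/3 = -x**2/3)
P(U) = -4 + sqrt(7 + U) (P(U) = -4 + sqrt(U + 7) = -4 + sqrt(7 + U))
B = (-23 + sqrt(15)/3)**2 (B = ((-4 + sqrt(7 - 1/3*4**2)) - 19)**2 = ((-4 + sqrt(7 - 1/3*16)) - 19)**2 = ((-4 + sqrt(7 - 16/3)) - 19)**2 = ((-4 + sqrt(5/3)) - 19)**2 = ((-4 + sqrt(15)/3) - 19)**2 = (-23 + sqrt(15)/3)**2 ≈ 471.28)
-B = -(69 - sqrt(15))**2/9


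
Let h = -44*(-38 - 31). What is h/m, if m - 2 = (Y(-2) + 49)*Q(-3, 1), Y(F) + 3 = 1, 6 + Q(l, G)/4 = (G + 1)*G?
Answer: -506/125 ≈ -4.0480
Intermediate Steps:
Q(l, G) = -24 + 4*G*(1 + G) (Q(l, G) = -24 + 4*((G + 1)*G) = -24 + 4*((1 + G)*G) = -24 + 4*(G*(1 + G)) = -24 + 4*G*(1 + G))
Y(F) = -2 (Y(F) = -3 + 1 = -2)
h = 3036 (h = -44*(-69) = 3036)
m = -750 (m = 2 + (-2 + 49)*(-24 + 4*1 + 4*1²) = 2 + 47*(-24 + 4 + 4*1) = 2 + 47*(-24 + 4 + 4) = 2 + 47*(-16) = 2 - 752 = -750)
h/m = 3036/(-750) = 3036*(-1/750) = -506/125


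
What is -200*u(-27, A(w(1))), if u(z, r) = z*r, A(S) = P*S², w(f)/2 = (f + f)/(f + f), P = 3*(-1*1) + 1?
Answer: -43200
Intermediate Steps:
P = -2 (P = 3*(-1) + 1 = -3 + 1 = -2)
w(f) = 2 (w(f) = 2*((f + f)/(f + f)) = 2*((2*f)/((2*f))) = 2*((2*f)*(1/(2*f))) = 2*1 = 2)
A(S) = -2*S²
u(z, r) = r*z
-200*u(-27, A(w(1))) = -200*(-2*2²)*(-27) = -200*(-2*4)*(-27) = -(-1600)*(-27) = -200*216 = -43200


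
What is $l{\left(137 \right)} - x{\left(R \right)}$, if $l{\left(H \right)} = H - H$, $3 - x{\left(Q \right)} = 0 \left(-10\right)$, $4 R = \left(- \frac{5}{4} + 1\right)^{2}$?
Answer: $-3$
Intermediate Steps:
$R = \frac{1}{64}$ ($R = \frac{\left(- \frac{5}{4} + 1\right)^{2}}{4} = \frac{\left(- \frac{1}{4}\right)^{2}}{4} = \frac{1}{4} \cdot \frac{1}{16} = \frac{1}{64} \approx 0.015625$)
$x{\left(Q \right)} = 3$ ($x{\left(Q \right)} = 3 - 0 \left(-10\right) = 3 - 0 = 3 + 0 = 3$)
$l{\left(H \right)} = 0$
$l{\left(137 \right)} - x{\left(R \right)} = 0 - 3 = -3$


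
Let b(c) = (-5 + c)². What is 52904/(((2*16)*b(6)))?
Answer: 6613/4 ≈ 1653.3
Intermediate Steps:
52904/(((2*16)*b(6))) = 52904/(((2*16)*(-5 + 6)²)) = 52904/((32*1²)) = 52904/((32*1)) = 52904/32 = 52904*(1/32) = 6613/4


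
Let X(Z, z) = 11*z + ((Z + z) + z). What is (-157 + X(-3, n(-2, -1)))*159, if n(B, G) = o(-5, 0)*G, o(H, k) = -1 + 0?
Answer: -23373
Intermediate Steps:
o(H, k) = -1
n(B, G) = -G
X(Z, z) = Z + 13*z (X(Z, z) = 11*z + (Z + 2*z) = Z + 13*z)
(-157 + X(-3, n(-2, -1)))*159 = (-157 + (-3 + 13*(-1*(-1))))*159 = (-157 + (-3 + 13*1))*159 = (-157 + (-3 + 13))*159 = (-157 + 10)*159 = -147*159 = -23373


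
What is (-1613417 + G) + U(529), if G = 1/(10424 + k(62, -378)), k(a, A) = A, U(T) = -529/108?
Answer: -875255564941/542484 ≈ -1.6134e+6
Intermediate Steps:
U(T) = -529/108 (U(T) = -529*1/108 = -529/108)
G = 1/10046 (G = 1/(10424 - 378) = 1/10046 ≈ 9.9542e-5)
(-1613417 + G) + U(529) = (-1613417 + 1/10046) - 529/108 = -16208387181/10046 - 529/108 = -875255564941/542484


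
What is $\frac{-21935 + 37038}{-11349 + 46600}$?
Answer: $\frac{15103}{35251} \approx 0.42844$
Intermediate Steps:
$\frac{-21935 + 37038}{-11349 + 46600} = \frac{15103}{35251}$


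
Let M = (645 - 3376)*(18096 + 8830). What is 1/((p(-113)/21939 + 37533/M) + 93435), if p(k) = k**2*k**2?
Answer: 1613282302734/162726703497197869 ≈ 9.9141e-6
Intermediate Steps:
p(k) = k**4
M = -73534906 (M = -2731*26926 = -73534906)
1/((p(-113)/21939 + 37533/M) + 93435) = 1/(((-113)**4/21939 + 37533/(-73534906)) + 93435) = 1/((163047361*(1/21939) + 37533*(-1/73534906)) + 93435) = 1/((163047361/21939 - 37533/73534906) + 93435) = 1/(11989671541246579/1613282302734 + 93435) = 1/(162726703497197869/1613282302734) = 1613282302734/162726703497197869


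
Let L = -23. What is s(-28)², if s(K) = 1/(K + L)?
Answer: 1/2601 ≈ 0.00038447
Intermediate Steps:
s(K) = 1/(-23 + K) (s(K) = 1/(K - 23) = 1/(-23 + K))
s(-28)² = (1/(-23 - 28))² = (1/(-51))² = (-1/51)² = 1/2601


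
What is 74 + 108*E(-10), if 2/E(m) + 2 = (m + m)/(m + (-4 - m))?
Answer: 146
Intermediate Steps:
E(m) = 2/(-2 - m/2) (E(m) = 2/(-2 + (m + m)/(m + (-4 - m))) = 2/(-2 + (2*m)/(-4)) = 2/(-2 - m/2))
74 + 108*E(-10) = 74 + 108*(-4/(4 - 10)) = 74 + 108*(-4/(-6)) = 74 + 108*(-4*(-⅙)) = 74 + 108*(⅔) = 74 + 72 = 146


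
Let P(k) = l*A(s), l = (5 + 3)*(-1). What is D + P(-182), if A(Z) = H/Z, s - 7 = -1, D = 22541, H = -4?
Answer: 67639/3 ≈ 22546.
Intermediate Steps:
l = -8 (l = 8*(-1) = -8)
s = 6 (s = 7 - 1 = 6)
A(Z) = -4/Z
P(k) = 16/3 (P(k) = -(-32)/6 = -8*(-⅔) = 16/3)
D + P(-182) = 22541 + 16/3 = 67639/3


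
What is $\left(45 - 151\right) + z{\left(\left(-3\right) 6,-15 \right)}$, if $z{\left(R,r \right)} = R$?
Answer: $-124$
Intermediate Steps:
$\left(45 - 151\right) + z{\left(\left(-3\right) 6,-15 \right)} = \left(45 - 151\right) - 18 = -106 - 18 = -124$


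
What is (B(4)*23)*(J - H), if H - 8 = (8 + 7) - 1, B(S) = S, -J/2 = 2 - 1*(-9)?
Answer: -4048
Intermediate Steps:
J = -22 (J = -2*(2 - 1*(-9)) = -2*(2 + 9) = -2*11 = -22)
H = 22 (H = 8 + ((8 + 7) - 1) = 8 + (15 - 1) = 8 + 14 = 22)
(B(4)*23)*(J - H) = (4*23)*(-22 - 1*22) = 92*(-22 - 22) = 92*(-44) = -4048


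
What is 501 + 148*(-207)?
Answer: -30135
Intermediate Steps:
501 + 148*(-207) = 501 - 30636 = -30135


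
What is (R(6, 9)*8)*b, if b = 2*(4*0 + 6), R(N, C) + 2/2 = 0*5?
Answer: -96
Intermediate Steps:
R(N, C) = -1 (R(N, C) = -1 + 0*5 = -1 + 0 = -1)
b = 12 (b = 2*(0 + 6) = 2*6 = 12)
(R(6, 9)*8)*b = -1*8*12 = -8*12 = -96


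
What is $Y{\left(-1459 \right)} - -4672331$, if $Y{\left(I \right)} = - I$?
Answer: $4673790$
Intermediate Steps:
$Y{\left(-1459 \right)} - -4672331 = \left(-1\right) \left(-1459\right) - -4672331 = 1459 + 4672331 = 4673790$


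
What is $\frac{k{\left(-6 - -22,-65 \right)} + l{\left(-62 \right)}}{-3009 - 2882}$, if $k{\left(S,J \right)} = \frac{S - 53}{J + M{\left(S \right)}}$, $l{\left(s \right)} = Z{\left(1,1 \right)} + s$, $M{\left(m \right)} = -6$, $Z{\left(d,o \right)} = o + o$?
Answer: $\frac{4223}{418261} \approx 0.010097$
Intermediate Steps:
$Z{\left(d,o \right)} = 2 o$
$l{\left(s \right)} = 2 + s$ ($l{\left(s \right)} = 2 \cdot 1 + s = 2 + s$)
$k{\left(S,J \right)} = \frac{-53 + S}{-6 + J}$ ($k{\left(S,J \right)} = \frac{S - 53}{J - 6} = \frac{-53 + S}{-6 + J}$)
$\frac{k{\left(-6 - -22,-65 \right)} + l{\left(-62 \right)}}{-3009 - 2882} = \frac{\frac{-53 - -16}{-6 - 65} + \left(2 - 62\right)}{-3009 - 2882} = \frac{\frac{-53 + \left(-6 + 22\right)}{-71} - 60}{-5891} = \left(- \frac{-53 + 16}{71} - 60\right) \left(- \frac{1}{5891}\right) = \left(\left(- \frac{1}{71}\right) \left(-37\right) - 60\right) \left(- \frac{1}{5891}\right) = \left(\frac{37}{71} - 60\right) \left(- \frac{1}{5891}\right) = \left(- \frac{4223}{71}\right) \left(- \frac{1}{5891}\right) = \frac{4223}{418261}$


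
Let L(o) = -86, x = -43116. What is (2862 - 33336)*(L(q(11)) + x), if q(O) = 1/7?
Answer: 1316537748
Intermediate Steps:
q(O) = ⅐
(2862 - 33336)*(L(q(11)) + x) = (2862 - 33336)*(-86 - 43116) = -30474*(-43202) = 1316537748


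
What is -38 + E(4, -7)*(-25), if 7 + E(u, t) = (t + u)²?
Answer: -88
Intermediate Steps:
E(u, t) = -7 + (t + u)²
-38 + E(4, -7)*(-25) = -38 + (-7 + (-7 + 4)²)*(-25) = -38 + (-7 + (-3)²)*(-25) = -38 + (-7 + 9)*(-25) = -38 + 2*(-25) = -38 - 50 = -88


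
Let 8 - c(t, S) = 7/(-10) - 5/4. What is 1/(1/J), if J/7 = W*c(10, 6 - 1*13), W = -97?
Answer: -135121/20 ≈ -6756.0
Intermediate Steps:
c(t, S) = 199/20 (c(t, S) = 8 - (7/(-10) - 5/4) = 8 - (7*(-⅒) - 5*¼) = 8 - (-7/10 - 5/4) = 8 - 1*(-39/20) = 8 + 39/20 = 199/20)
J = -135121/20 (J = 7*(-97*199/20) = 7*(-19303/20) = -135121/20 ≈ -6756.0)
1/(1/J) = 1/(1/(-135121/20)) = 1/(-20/135121) = -135121/20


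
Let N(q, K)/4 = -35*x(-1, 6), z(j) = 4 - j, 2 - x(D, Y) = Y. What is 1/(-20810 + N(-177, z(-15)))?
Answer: -1/20250 ≈ -4.9383e-5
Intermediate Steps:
x(D, Y) = 2 - Y
N(q, K) = 560 (N(q, K) = 4*(-35*(2 - 1*6)) = 4*(-35*(2 - 6)) = 4*(-35*(-4)) = 4*140 = 560)
1/(-20810 + N(-177, z(-15))) = 1/(-20810 + 560) = 1/(-20250) = -1/20250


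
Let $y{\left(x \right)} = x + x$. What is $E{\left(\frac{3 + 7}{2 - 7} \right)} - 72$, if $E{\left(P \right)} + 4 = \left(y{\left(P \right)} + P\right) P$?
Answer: $-64$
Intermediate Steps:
$y{\left(x \right)} = 2 x$
$E{\left(P \right)} = -4 + 3 P^{2}$ ($E{\left(P \right)} = -4 + \left(2 P + P\right) P = -4 + 3 P P = -4 + 3 P^{2}$)
$E{\left(\frac{3 + 7}{2 - 7} \right)} - 72 = \left(-4 + 3 \left(\frac{3 + 7}{2 - 7}\right)^{2}\right) - 72 = \left(-4 + 3 \left(\frac{10}{-5}\right)^{2}\right) - 72 = \left(-4 + 3 \left(10 \left(- \frac{1}{5}\right)\right)^{2}\right) - 72 = \left(-4 + 3 \left(-2\right)^{2}\right) - 72 = \left(-4 + 3 \cdot 4\right) - 72 = \left(-4 + 12\right) - 72 = 8 - 72 = -64$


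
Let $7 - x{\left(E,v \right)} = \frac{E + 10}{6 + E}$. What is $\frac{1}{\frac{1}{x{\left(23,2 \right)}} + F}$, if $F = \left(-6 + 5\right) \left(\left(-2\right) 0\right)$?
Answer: $\frac{170}{29} \approx 5.8621$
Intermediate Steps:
$x{\left(E,v \right)} = 7 - \frac{10 + E}{6 + E}$ ($x{\left(E,v \right)} = 7 - \frac{E + 10}{6 + E} = 7 - \frac{10 + E}{6 + E}$)
$F = 0$ ($F = \left(-1\right) 0 = 0$)
$\frac{1}{\frac{1}{x{\left(23,2 \right)}} + F} = \frac{1}{\frac{1}{2 \frac{1}{6 + 23} \left(16 + 3 \cdot 23\right)} + 0} = \frac{1}{\frac{1}{2 \cdot \frac{1}{29} \left(16 + 69\right)} + 0} = \frac{1}{\frac{1}{2 \cdot \frac{1}{29} \cdot 85} + 0} = \frac{1}{\frac{1}{\frac{170}{29}} + 0} = \frac{1}{\frac{29}{170} + 0} = \frac{1}{\frac{29}{170}} = \frac{170}{29}$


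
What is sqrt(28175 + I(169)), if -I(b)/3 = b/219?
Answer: sqrt(150132238)/73 ≈ 167.85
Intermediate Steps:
I(b) = -b/73 (I(b) = -3*b/219 = -b/73)
sqrt(28175 + I(169)) = sqrt(28175 - 1/73*169) = sqrt(28175 - 169/73) = sqrt(2056606/73) = sqrt(150132238)/73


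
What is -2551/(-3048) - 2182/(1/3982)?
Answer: -26483228201/3048 ≈ -8.6887e+6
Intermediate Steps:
-2551/(-3048) - 2182/(1/3982) = -2551*(-1/3048) - 2182/1/3982 = 2551/3048 - 2182*3982 = 2551/3048 - 8688724 = -26483228201/3048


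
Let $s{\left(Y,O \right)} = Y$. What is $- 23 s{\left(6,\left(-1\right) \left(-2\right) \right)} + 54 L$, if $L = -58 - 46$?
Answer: $-5754$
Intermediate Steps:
$L = -104$ ($L = -58 - 46 = -104$)
$- 23 s{\left(6,\left(-1\right) \left(-2\right) \right)} + 54 L = \left(-23\right) 6 + 54 \left(-104\right) = -138 - 5616 = -5754$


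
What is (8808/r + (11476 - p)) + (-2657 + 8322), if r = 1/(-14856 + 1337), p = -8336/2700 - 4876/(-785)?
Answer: -12617194241797/105975 ≈ -1.1906e+8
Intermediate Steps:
p = 331072/105975 (p = -8336*1/2700 - 4876*(-1/785) = -2084/675 + 4876/785 = 331072/105975 ≈ 3.1241)
r = -1/13519 (r = 1/(-13519) = -1/13519 ≈ -7.3970e-5)
(8808/r + (11476 - p)) + (-2657 + 8322) = (8808/(-1/13519) + (11476 - 1*331072/105975)) + (-2657 + 8322) = (8808*(-13519) + (11476 - 331072/105975)) + 5665 = (-119075352 + 1215838028/105975) + 5665 = -12617794590172/105975 + 5665 = -12617194241797/105975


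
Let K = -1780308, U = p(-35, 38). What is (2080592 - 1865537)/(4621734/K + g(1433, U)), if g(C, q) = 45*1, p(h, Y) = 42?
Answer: 21270229830/4194007 ≈ 5071.6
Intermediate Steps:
U = 42
g(C, q) = 45
(2080592 - 1865537)/(4621734/K + g(1433, U)) = (2080592 - 1865537)/(4621734/(-1780308) + 45) = 215055/(4621734*(-1/1780308) + 45) = 215055/(-256763/98906 + 45) = 215055/(4194007/98906) = 215055*(98906/4194007) = 21270229830/4194007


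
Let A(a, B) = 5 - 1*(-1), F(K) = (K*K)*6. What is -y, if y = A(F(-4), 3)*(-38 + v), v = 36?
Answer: 12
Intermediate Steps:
F(K) = 6*K² (F(K) = K²*6 = 6*K²)
A(a, B) = 6 (A(a, B) = 5 + 1 = 6)
y = -12 (y = 6*(-38 + 36) = 6*(-2) = -12)
-y = -1*(-12) = 12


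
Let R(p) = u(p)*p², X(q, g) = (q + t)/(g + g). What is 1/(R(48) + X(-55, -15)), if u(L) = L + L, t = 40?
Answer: 2/442369 ≈ 4.5211e-6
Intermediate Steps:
u(L) = 2*L
X(q, g) = (40 + q)/(2*g) (X(q, g) = (q + 40)/(g + g) = (40 + q)/((2*g)) = (40 + q)*(1/(2*g)) = (40 + q)/(2*g))
R(p) = 2*p³ (R(p) = (2*p)*p² = 2*p³)
1/(R(48) + X(-55, -15)) = 1/(2*48³ + (½)*(40 - 55)/(-15)) = 1/(2*110592 + (½)*(-1/15)*(-15)) = 1/(221184 + ½) = 1/(442369/2) = 2/442369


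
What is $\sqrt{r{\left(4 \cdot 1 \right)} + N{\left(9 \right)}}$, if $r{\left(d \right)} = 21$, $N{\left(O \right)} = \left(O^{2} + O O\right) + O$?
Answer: $8 \sqrt{3} \approx 13.856$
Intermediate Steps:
$N{\left(O \right)} = O + 2 O^{2}$ ($N{\left(O \right)} = \left(O^{2} + O^{2}\right) + O = 2 O^{2} + O = O + 2 O^{2}$)
$\sqrt{r{\left(4 \cdot 1 \right)} + N{\left(9 \right)}} = \sqrt{21 + 9 \left(1 + 2 \cdot 9\right)} = \sqrt{21 + 9 \left(1 + 18\right)} = \sqrt{21 + 9 \cdot 19} = \sqrt{21 + 171} = \sqrt{192} = 8 \sqrt{3}$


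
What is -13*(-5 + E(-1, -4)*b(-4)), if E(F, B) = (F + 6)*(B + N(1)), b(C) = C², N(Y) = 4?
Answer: 65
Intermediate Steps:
E(F, B) = (4 + B)*(6 + F) (E(F, B) = (F + 6)*(B + 4) = (6 + F)*(4 + B) = (4 + B)*(6 + F))
-13*(-5 + E(-1, -4)*b(-4)) = -13*(-5 + (24 + 4*(-1) + 6*(-4) - 4*(-1))*(-4)²) = -13*(-5 + (24 - 4 - 24 + 4)*16) = -13*(-5 + 0*16) = -13*(-5 + 0) = -13*(-5) = 65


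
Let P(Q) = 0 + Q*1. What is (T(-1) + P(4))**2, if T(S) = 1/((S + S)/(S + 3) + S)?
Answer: 49/4 ≈ 12.250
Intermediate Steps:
P(Q) = Q (P(Q) = 0 + Q = Q)
T(S) = 1/(S + 2*S/(3 + S)) (T(S) = 1/((2*S)/(3 + S) + S) = 1/(2*S/(3 + S) + S) = 1/(S + 2*S/(3 + S)))
(T(-1) + P(4))**2 = ((3 - 1)/((-1)*(5 - 1)) + 4)**2 = (-1*2/4 + 4)**2 = (-1*1/4*2 + 4)**2 = (-1/2 + 4)**2 = (7/2)**2 = 49/4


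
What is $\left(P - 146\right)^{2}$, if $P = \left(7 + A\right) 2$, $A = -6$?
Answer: $20736$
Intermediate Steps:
$P = 2$ ($P = \left(7 - 6\right) 2 = 1 \cdot 2 = 2$)
$\left(P - 146\right)^{2} = \left(2 - 146\right)^{2} = \left(-144\right)^{2} = 20736$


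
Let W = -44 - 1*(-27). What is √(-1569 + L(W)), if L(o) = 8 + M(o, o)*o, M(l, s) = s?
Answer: 2*I*√318 ≈ 35.665*I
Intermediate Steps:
W = -17 (W = -44 + 27 = -17)
L(o) = 8 + o² (L(o) = 8 + o*o = 8 + o²)
√(-1569 + L(W)) = √(-1569 + (8 + (-17)²)) = √(-1569 + (8 + 289)) = √(-1569 + 297) = √(-1272) = 2*I*√318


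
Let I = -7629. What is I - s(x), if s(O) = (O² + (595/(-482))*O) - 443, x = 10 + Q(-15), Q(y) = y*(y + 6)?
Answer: -13511427/482 ≈ -28032.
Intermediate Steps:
Q(y) = y*(6 + y)
x = 145 (x = 10 - 15*(6 - 15) = 10 - 15*(-9) = 10 + 135 = 145)
s(O) = -443 + O² - 595*O/482 (s(O) = (O² + (595*(-1/482))*O) - 443 = (O² - 595*O/482) - 443 = -443 + O² - 595*O/482)
I - s(x) = -7629 - (-443 + 145² - 595/482*145) = -7629 - (-443 + 21025 - 86275/482) = -7629 - 1*9834249/482 = -7629 - 9834249/482 = -13511427/482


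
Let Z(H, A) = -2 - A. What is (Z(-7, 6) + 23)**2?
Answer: 225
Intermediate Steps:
(Z(-7, 6) + 23)**2 = ((-2 - 1*6) + 23)**2 = ((-2 - 6) + 23)**2 = (-8 + 23)**2 = 15**2 = 225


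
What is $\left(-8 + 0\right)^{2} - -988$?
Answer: $1052$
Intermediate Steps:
$\left(-8 + 0\right)^{2} - -988 = \left(-8\right)^{2} + 988 = 64 + 988 = 1052$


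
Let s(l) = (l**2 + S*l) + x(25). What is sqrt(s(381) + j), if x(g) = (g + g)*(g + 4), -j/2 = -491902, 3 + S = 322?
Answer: 3*sqrt(139106) ≈ 1118.9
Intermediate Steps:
S = 319 (S = -3 + 322 = 319)
j = 983804 (j = -2*(-491902) = 983804)
x(g) = 2*g*(4 + g) (x(g) = (2*g)*(4 + g) = 2*g*(4 + g))
s(l) = 1450 + l**2 + 319*l (s(l) = (l**2 + 319*l) + 2*25*(4 + 25) = (l**2 + 319*l) + 2*25*29 = (l**2 + 319*l) + 1450 = 1450 + l**2 + 319*l)
sqrt(s(381) + j) = sqrt((1450 + 381**2 + 319*381) + 983804) = sqrt((1450 + 145161 + 121539) + 983804) = sqrt(268150 + 983804) = sqrt(1251954) = 3*sqrt(139106)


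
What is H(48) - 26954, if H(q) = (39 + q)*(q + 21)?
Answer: -20951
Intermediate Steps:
H(q) = (21 + q)*(39 + q) (H(q) = (39 + q)*(21 + q) = (21 + q)*(39 + q))
H(48) - 26954 = (819 + 48**2 + 60*48) - 26954 = (819 + 2304 + 2880) - 26954 = 6003 - 26954 = -20951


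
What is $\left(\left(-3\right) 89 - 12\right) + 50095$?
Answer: $49816$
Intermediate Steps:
$\left(\left(-3\right) 89 - 12\right) + 50095 = \left(-267 - 12\right) + 50095 = -279 + 50095 = 49816$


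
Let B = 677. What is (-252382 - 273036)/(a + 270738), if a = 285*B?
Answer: -525418/463683 ≈ -1.1331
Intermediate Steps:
a = 192945 (a = 285*677 = 192945)
(-252382 - 273036)/(a + 270738) = (-252382 - 273036)/(192945 + 270738) = -525418/463683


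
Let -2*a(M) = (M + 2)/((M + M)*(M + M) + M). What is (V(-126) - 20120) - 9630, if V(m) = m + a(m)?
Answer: -946740533/31689 ≈ -29876.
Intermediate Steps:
a(M) = -(2 + M)/(2*(M + 4*M**2)) (a(M) = -(M + 2)/(2*((M + M)*(M + M) + M)) = -(2 + M)/(2*((2*M)*(2*M) + M)) = -(2 + M)/(2*(4*M**2 + M)) = -(2 + M)/(2*(M + 4*M**2)))
V(m) = m + (-2 - m)/(2*m*(1 + 4*m))
(V(-126) - 20120) - 9630 = ((-126 - 1/2*(2 - 126)/(-126*(1 + 4*(-126)))) - 20120) - 9630 = ((-126 - 1/2*(-1/126)*(-124)/(1 - 504)) - 20120) - 9630 = ((-126 - 1/2*(-1/126)*(-124)/(-503)) - 20120) - 9630 = ((-126 - 1/2*(-1/126)*(-1/503)*(-124)) - 20120) - 9630 = ((-126 + 31/31689) - 20120) - 9630 = (-3992783/31689 - 20120) - 9630 = -641575463/31689 - 9630 = -946740533/31689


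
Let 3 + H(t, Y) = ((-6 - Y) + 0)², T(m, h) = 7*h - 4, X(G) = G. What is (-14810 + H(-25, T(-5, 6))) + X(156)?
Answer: -12721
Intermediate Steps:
T(m, h) = -4 + 7*h
H(t, Y) = -3 + (-6 - Y)² (H(t, Y) = -3 + ((-6 - Y) + 0)² = -3 + (-6 - Y)²)
(-14810 + H(-25, T(-5, 6))) + X(156) = (-14810 + (-3 + (6 + (-4 + 7*6))²)) + 156 = (-14810 + (-3 + (6 + (-4 + 42))²)) + 156 = (-14810 + (-3 + (6 + 38)²)) + 156 = (-14810 + (-3 + 44²)) + 156 = (-14810 + (-3 + 1936)) + 156 = (-14810 + 1933) + 156 = -12877 + 156 = -12721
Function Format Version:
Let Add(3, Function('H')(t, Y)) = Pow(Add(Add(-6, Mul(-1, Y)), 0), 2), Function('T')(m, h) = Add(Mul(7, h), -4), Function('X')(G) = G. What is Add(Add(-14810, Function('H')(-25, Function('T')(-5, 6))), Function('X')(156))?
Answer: -12721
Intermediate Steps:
Function('T')(m, h) = Add(-4, Mul(7, h))
Function('H')(t, Y) = Add(-3, Pow(Add(-6, Mul(-1, Y)), 2)) (Function('H')(t, Y) = Add(-3, Pow(Add(Add(-6, Mul(-1, Y)), 0), 2)) = Add(-3, Pow(Add(-6, Mul(-1, Y)), 2)))
Add(Add(-14810, Function('H')(-25, Function('T')(-5, 6))), Function('X')(156)) = Add(Add(-14810, Add(-3, Pow(Add(6, Add(-4, Mul(7, 6))), 2))), 156) = Add(Add(-14810, Add(-3, Pow(Add(6, Add(-4, 42)), 2))), 156) = Add(Add(-14810, Add(-3, Pow(Add(6, 38), 2))), 156) = Add(Add(-14810, Add(-3, Pow(44, 2))), 156) = Add(Add(-14810, Add(-3, 1936)), 156) = Add(Add(-14810, 1933), 156) = Add(-12877, 156) = -12721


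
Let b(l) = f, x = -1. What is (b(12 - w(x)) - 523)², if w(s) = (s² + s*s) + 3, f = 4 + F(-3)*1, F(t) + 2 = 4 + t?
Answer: 270400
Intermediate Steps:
F(t) = 2 + t (F(t) = -2 + (4 + t) = 2 + t)
f = 3 (f = 4 + (2 - 3)*1 = 4 - 1*1 = 4 - 1 = 3)
w(s) = 3 + 2*s² (w(s) = (s² + s²) + 3 = 2*s² + 3 = 3 + 2*s²)
b(l) = 3
(b(12 - w(x)) - 523)² = (3 - 523)² = (-520)² = 270400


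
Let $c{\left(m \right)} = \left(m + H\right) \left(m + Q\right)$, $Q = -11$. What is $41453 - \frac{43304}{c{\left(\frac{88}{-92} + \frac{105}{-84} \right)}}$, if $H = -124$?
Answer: $\frac{584426076289}{14107365} \approx 41427.0$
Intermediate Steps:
$c{\left(m \right)} = \left(-124 + m\right) \left(-11 + m\right)$ ($c{\left(m \right)} = \left(m - 124\right) \left(m - 11\right) = \left(-124 + m\right) \left(-11 + m\right)$)
$41453 - \frac{43304}{c{\left(\frac{88}{-92} + \frac{105}{-84} \right)}} = 41453 - \frac{43304}{1364 + \left(\frac{88}{-92} + \frac{105}{-84}\right)^{2} - 135 \left(\frac{88}{-92} + \frac{105}{-84}\right)} = 41453 - \frac{43304}{1364 + \left(88 \left(- \frac{1}{92}\right) + 105 \left(- \frac{1}{84}\right)\right)^{2} - 135 \left(88 \left(- \frac{1}{92}\right) + 105 \left(- \frac{1}{84}\right)\right)} = 41453 - \frac{43304}{1364 + \left(- \frac{22}{23} - \frac{5}{4}\right)^{2} - 135 \left(- \frac{22}{23} - \frac{5}{4}\right)} = 41453 - \frac{43304}{1364 + \left(- \frac{203}{92}\right)^{2} - - \frac{27405}{92}} = 41453 - \frac{43304}{1364 + \frac{41209}{8464} + \frac{27405}{92}} = 41453 - \frac{43304}{\frac{14107365}{8464}} = 41453 - \frac{366525056}{14107365} = \frac{584426076289}{14107365}$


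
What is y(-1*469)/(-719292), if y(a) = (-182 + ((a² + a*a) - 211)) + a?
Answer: -109765/179823 ≈ -0.61041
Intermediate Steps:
y(a) = -393 + a + 2*a² (y(a) = (-182 + ((a² + a²) - 211)) + a = (-182 + (2*a² - 211)) + a = (-182 + (-211 + 2*a²)) + a = (-393 + 2*a²) + a = -393 + a + 2*a²)
y(-1*469)/(-719292) = (-393 - 1*469 + 2*(-1*469)²)/(-719292) = (-393 - 469 + 2*(-469)²)*(-1/719292) = (-393 - 469 + 2*219961)*(-1/719292) = (-393 - 469 + 439922)*(-1/719292) = 439060*(-1/719292) = -109765/179823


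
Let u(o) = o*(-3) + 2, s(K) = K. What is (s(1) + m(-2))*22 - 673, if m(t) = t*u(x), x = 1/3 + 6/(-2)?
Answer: -1091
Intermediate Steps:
x = -8/3 (x = 1*(1/3) + 6*(-1/2) = 1/3 - 3 = -8/3 ≈ -2.6667)
u(o) = 2 - 3*o (u(o) = -3*o + 2 = 2 - 3*o)
m(t) = 10*t (m(t) = t*(2 - 3*(-8/3)) = t*(2 + 8) = t*10 = 10*t)
(s(1) + m(-2))*22 - 673 = (1 + 10*(-2))*22 - 673 = (1 - 20)*22 - 673 = -19*22 - 673 = -418 - 673 = -1091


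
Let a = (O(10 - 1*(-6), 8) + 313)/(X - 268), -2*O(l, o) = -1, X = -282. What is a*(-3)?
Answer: 171/100 ≈ 1.7100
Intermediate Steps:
O(l, o) = 1/2 (O(l, o) = -1/2*(-1) = 1/2)
a = -57/100 (a = (1/2 + 313)/(-282 - 268) = (627/2)/(-550) = (627/2)*(-1/550) = -57/100 ≈ -0.57000)
a*(-3) = -57/100*(-3) = 171/100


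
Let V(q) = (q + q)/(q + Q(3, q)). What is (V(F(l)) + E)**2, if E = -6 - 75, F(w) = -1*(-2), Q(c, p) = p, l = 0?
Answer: 6400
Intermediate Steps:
F(w) = 2
E = -81
V(q) = 1 (V(q) = (q + q)/(q + q) = (2*q)/((2*q)) = (2*q)*(1/(2*q)) = 1)
(V(F(l)) + E)**2 = (1 - 81)**2 = (-80)**2 = 6400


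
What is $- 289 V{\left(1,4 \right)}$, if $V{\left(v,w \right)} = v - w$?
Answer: $867$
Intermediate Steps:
$- 289 V{\left(1,4 \right)} = - 289 \left(1 - 4\right) = \left(-289\right) \left(-3\right) = 867$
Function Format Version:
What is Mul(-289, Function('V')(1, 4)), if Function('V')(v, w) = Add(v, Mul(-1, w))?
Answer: 867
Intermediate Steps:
Mul(-289, Function('V')(1, 4)) = Mul(-289, Add(1, Mul(-1, 4))) = Mul(-289, Add(1, -4)) = Mul(-289, -3) = 867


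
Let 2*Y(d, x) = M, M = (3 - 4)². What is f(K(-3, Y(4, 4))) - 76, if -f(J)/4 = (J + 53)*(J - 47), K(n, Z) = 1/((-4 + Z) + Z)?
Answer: 89060/9 ≈ 9895.6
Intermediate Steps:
M = 1 (M = (-1)² = 1)
Y(d, x) = ½ (Y(d, x) = (½)*1 = ½)
K(n, Z) = 1/(-4 + 2*Z)
f(J) = -4*(-47 + J)*(53 + J) (f(J) = -4*(J + 53)*(J - 47) = -4*(53 + J)*(-47 + J) = -4*(-47 + J)*(53 + J))
f(K(-3, Y(4, 4))) - 76 = (9964 - 12/(-2 + ½) - 4*1/(4*(-2 + ½)²)) - 76 = (9964 - 12/(-3/2) - 4*(1/(2*(-3/2)))²) - 76 = (9964 - 12*(-2)/3 - 4*((½)*(-⅔))²) - 76 = (9964 - 24*(-⅓) - 4*(-⅓)²) - 76 = (9964 + 8 - 4*⅑) - 76 = (9964 + 8 - 4/9) - 76 = 89744/9 - 76 = 89060/9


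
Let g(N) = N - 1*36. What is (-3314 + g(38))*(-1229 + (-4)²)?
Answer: 4017456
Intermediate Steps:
g(N) = -36 + N (g(N) = N - 36 = -36 + N)
(-3314 + g(38))*(-1229 + (-4)²) = (-3314 + (-36 + 38))*(-1229 + (-4)²) = (-3314 + 2)*(-1229 + 16) = -3312*(-1213) = 4017456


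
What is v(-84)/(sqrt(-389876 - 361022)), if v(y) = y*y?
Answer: -3528*I*sqrt(750898)/375449 ≈ -8.1427*I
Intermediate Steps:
v(y) = y**2
v(-84)/(sqrt(-389876 - 361022)) = (-84)**2/(sqrt(-389876 - 361022)) = 7056/(sqrt(-750898)) = 7056/((I*sqrt(750898))) = 7056*(-I*sqrt(750898)/750898) = -3528*I*sqrt(750898)/375449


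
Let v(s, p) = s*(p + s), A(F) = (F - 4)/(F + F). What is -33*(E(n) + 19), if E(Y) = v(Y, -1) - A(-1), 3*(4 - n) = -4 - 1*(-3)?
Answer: -6127/6 ≈ -1021.2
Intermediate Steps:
n = 13/3 (n = 4 - (-4 - 1*(-3))/3 = 4 - (-4 + 3)/3 = 4 - 1/3*(-1) = 4 + 1/3 = 13/3 ≈ 4.3333)
A(F) = (-4 + F)/(2*F) (A(F) = (-4 + F)/((2*F)) = (-4 + F)*(1/(2*F)) = (-4 + F)/(2*F))
E(Y) = -5/2 + Y*(-1 + Y) (E(Y) = Y*(-1 + Y) - (-4 - 1)/(2*(-1)) = Y*(-1 + Y) - (-1)*(-5)/2 = Y*(-1 + Y) - 1*5/2 = Y*(-1 + Y) - 5/2 = -5/2 + Y*(-1 + Y))
-33*(E(n) + 19) = -33*((-5/2 + (13/3)**2 - 1*13/3) + 19) = -33*((-5/2 + 169/9 - 13/3) + 19) = -33*(215/18 + 19) = -33*557/18 = -6127/6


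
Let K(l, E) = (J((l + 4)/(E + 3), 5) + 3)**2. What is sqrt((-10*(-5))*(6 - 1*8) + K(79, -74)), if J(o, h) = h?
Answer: 6*I ≈ 6.0*I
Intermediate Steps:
K(l, E) = 64 (K(l, E) = (5 + 3)**2 = 8**2 = 64)
sqrt((-10*(-5))*(6 - 1*8) + K(79, -74)) = sqrt((-10*(-5))*(6 - 1*8) + 64) = sqrt(50*(6 - 8) + 64) = sqrt(50*(-2) + 64) = sqrt(-100 + 64) = sqrt(-36) = 6*I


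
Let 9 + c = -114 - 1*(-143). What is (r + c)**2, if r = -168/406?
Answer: 322624/841 ≈ 383.62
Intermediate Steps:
r = -12/29 (r = -168*1/406 = -12/29 ≈ -0.41379)
c = 20 (c = -9 + (-114 - 1*(-143)) = -9 + (-114 + 143) = -9 + 29 = 20)
(r + c)**2 = (-12/29 + 20)**2 = (568/29)**2 = 322624/841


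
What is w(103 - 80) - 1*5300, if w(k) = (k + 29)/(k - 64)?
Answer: -217352/41 ≈ -5301.3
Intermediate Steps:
w(k) = (29 + k)/(-64 + k)
w(103 - 80) - 1*5300 = (29 + (103 - 80))/(-64 + (103 - 80)) - 1*5300 = (29 + 23)/(-64 + 23) - 5300 = 52/(-41) - 5300 = -1/41*52 - 5300 = -52/41 - 5300 = -217352/41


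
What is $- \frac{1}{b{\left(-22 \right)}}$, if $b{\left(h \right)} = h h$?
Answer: $- \frac{1}{484} \approx -0.0020661$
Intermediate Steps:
$b{\left(h \right)} = h^{2}$
$- \frac{1}{b{\left(-22 \right)}} = - \frac{1}{\left(-22\right)^{2}} = - \frac{1}{484}$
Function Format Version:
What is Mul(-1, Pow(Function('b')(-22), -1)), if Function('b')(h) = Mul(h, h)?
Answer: Rational(-1, 484) ≈ -0.0020661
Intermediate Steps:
Function('b')(h) = Pow(h, 2)
Mul(-1, Pow(Function('b')(-22), -1)) = Mul(-1, Pow(Pow(-22, 2), -1)) = Mul(-1, Pow(484, -1)) = Mul(-1, Rational(1, 484)) = Rational(-1, 484)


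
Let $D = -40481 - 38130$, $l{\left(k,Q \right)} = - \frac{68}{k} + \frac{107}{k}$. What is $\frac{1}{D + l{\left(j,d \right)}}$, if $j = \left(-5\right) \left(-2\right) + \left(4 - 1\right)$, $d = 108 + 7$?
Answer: $- \frac{1}{78608} \approx -1.2721 \cdot 10^{-5}$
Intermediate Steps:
$d = 115$
$j = 13$ ($j = 10 + \left(4 - 1\right) = 10 + 3 = 13$)
$l{\left(k,Q \right)} = \frac{39}{k}$
$D = -78611$ ($D = -40481 - 38130 = -78611$)
$\frac{1}{D + l{\left(j,d \right)}} = \frac{1}{-78611 + \frac{39}{13}} = \frac{1}{-78611 + 39 \cdot \frac{1}{13}} = \frac{1}{-78611 + 3} = \frac{1}{-78608} = - \frac{1}{78608}$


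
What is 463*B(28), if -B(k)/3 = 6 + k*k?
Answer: -1097310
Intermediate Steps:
B(k) = -18 - 3*k**2 (B(k) = -3*(6 + k*k) = -3*(6 + k**2) = -18 - 3*k**2)
463*B(28) = 463*(-18 - 3*28**2) = 463*(-18 - 3*784) = 463*(-18 - 2352) = 463*(-2370) = -1097310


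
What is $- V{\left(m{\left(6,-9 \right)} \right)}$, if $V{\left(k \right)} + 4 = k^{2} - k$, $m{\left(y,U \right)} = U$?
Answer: $-86$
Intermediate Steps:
$V{\left(k \right)} = -4 + k^{2} - k$ ($V{\left(k \right)} = -4 + \left(k^{2} - k\right) = -4 + k^{2} - k$)
$- V{\left(m{\left(6,-9 \right)} \right)} = - (-4 + \left(-9\right)^{2} - -9) = - (-4 + 81 + 9) = \left(-1\right) 86 = -86$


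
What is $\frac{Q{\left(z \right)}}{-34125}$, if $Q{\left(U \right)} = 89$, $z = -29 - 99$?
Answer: $- \frac{89}{34125} \approx -0.0026081$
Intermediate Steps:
$z = -128$
$\frac{Q{\left(z \right)}}{-34125} = \frac{89}{-34125} = 89 \left(- \frac{1}{34125}\right) = - \frac{89}{34125}$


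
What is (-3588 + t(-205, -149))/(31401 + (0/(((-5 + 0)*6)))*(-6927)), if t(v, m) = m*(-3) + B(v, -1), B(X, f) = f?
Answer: -3142/31401 ≈ -0.10006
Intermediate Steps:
t(v, m) = -1 - 3*m (t(v, m) = m*(-3) - 1 = -3*m - 1 = -1 - 3*m)
(-3588 + t(-205, -149))/(31401 + (0/(((-5 + 0)*6)))*(-6927)) = (-3588 + (-1 - 3*(-149)))/(31401 + (0/(((-5 + 0)*6)))*(-6927)) = (-3588 + (-1 + 447))/(31401 + (0/((-5*6)))*(-6927)) = (-3588 + 446)/(31401 + (0/(-30))*(-6927)) = -3142/(31401 + (0*(-1/30))*(-6927)) = -3142/(31401 + 0*(-6927)) = -3142/(31401 + 0) = -3142/31401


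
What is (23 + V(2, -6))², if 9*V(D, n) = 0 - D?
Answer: 42025/81 ≈ 518.83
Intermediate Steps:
V(D, n) = -D/9 (V(D, n) = (0 - D)/9 = (-D)/9 = -D/9)
(23 + V(2, -6))² = (23 - ⅑*2)² = (23 - 2/9)² = (205/9)² = 42025/81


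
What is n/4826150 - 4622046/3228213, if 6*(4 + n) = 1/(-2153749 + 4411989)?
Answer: -14392537912919788127/10052290932967968000 ≈ -1.4318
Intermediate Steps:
n = -54197759/13549440 (n = -4 + 1/(6*(-2153749 + 4411989)) = -4 + (⅙)/2258240 = -4 + (⅙)*(1/2258240) = -4 + 1/13549440 = -54197759/13549440 ≈ -4.0000)
n/4826150 - 4622046/3228213 = -54197759/13549440/4826150 - 4622046/3228213 = -54197759/13549440*1/4826150 - 4622046*1/3228213 = -7742537/9341661408000 - 1540682/1076071 = -14392537912919788127/10052290932967968000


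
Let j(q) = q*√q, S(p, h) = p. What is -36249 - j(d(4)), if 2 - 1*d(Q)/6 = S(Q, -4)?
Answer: -36249 + 24*I*√3 ≈ -36249.0 + 41.569*I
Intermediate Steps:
d(Q) = 12 - 6*Q
j(q) = q^(3/2)
-36249 - j(d(4)) = -36249 - (12 - 6*4)^(3/2) = -36249 - (12 - 24)^(3/2) = -36249 - (-12)^(3/2) = -36249 - (-24)*I*√3 = -36249 + 24*I*√3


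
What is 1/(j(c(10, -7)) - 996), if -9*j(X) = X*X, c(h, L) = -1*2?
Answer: -9/8968 ≈ -0.0010036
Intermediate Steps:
c(h, L) = -2
j(X) = -X**2/9 (j(X) = -X*X/9 = -X**2/9)
1/(j(c(10, -7)) - 996) = 1/(-1/9*(-2)**2 - 996) = 1/(-1/9*4 - 996) = 1/(-4/9 - 996) = 1/(-8968/9) = -9/8968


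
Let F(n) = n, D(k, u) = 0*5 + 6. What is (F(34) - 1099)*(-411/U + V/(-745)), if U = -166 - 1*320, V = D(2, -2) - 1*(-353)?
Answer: -3117397/8046 ≈ -387.45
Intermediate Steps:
D(k, u) = 6 (D(k, u) = 0 + 6 = 6)
V = 359 (V = 6 - 1*(-353) = 6 + 353 = 359)
U = -486 (U = -166 - 320 = -486)
(F(34) - 1099)*(-411/U + V/(-745)) = (34 - 1099)*(-411/(-486) + 359/(-745)) = -1065*(-411*(-1/486) + 359*(-1/745)) = -1065*(137/162 - 359/745) = -1065*43907/120690 = -3117397/8046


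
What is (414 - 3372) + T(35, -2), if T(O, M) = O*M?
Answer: -3028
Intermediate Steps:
T(O, M) = M*O
(414 - 3372) + T(35, -2) = (414 - 3372) - 2*35 = -2958 - 70 = -3028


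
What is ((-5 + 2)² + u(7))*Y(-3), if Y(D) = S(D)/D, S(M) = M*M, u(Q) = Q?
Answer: -48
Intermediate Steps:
S(M) = M²
Y(D) = D (Y(D) = D²/D = D)
((-5 + 2)² + u(7))*Y(-3) = ((-5 + 2)² + 7)*(-3) = ((-3)² + 7)*(-3) = (9 + 7)*(-3) = 16*(-3) = -48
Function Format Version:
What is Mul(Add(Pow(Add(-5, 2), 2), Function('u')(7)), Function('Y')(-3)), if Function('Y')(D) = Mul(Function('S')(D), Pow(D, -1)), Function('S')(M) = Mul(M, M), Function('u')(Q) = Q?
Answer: -48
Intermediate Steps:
Function('S')(M) = Pow(M, 2)
Function('Y')(D) = D (Function('Y')(D) = Mul(Pow(D, 2), Pow(D, -1)) = D)
Mul(Add(Pow(Add(-5, 2), 2), Function('u')(7)), Function('Y')(-3)) = Mul(Add(Pow(Add(-5, 2), 2), 7), -3) = Mul(Add(Pow(-3, 2), 7), -3) = Mul(Add(9, 7), -3) = Mul(16, -3) = -48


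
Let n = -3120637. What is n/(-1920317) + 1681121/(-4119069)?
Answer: 9625833891596/7909918224873 ≈ 1.2169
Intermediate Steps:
n/(-1920317) + 1681121/(-4119069) = -3120637/(-1920317) + 1681121/(-4119069) = -3120637*(-1/1920317) + 1681121*(-1/4119069) = 3120637/1920317 - 1681121/4119069 = 9625833891596/7909918224873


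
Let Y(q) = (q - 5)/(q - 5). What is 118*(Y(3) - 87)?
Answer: -10148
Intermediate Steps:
Y(q) = 1 (Y(q) = (-5 + q)/(-5 + q) = 1)
118*(Y(3) - 87) = 118*(1 - 87) = 118*(-86) = -10148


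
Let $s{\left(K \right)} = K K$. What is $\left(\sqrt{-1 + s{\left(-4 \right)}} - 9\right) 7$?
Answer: $-63 + 7 \sqrt{15} \approx -35.889$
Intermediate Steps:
$s{\left(K \right)} = K^{2}$
$\left(\sqrt{-1 + s{\left(-4 \right)}} - 9\right) 7 = \left(\sqrt{-1 + \left(-4\right)^{2}} - 9\right) 7 = \left(\sqrt{-1 + 16} - 9\right) 7 = \left(\sqrt{15} - 9\right) 7 = \left(-9 + \sqrt{15}\right) 7 = -63 + 7 \sqrt{15}$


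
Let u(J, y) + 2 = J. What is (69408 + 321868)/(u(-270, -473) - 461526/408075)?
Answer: -26611658950/18576321 ≈ -1432.6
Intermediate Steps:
u(J, y) = -2 + J
(69408 + 321868)/(u(-270, -473) - 461526/408075) = (69408 + 321868)/((-2 - 270) - 461526/408075) = 391276/(-272 - 461526*1/408075) = 391276/(-272 - 153842/136025) = 391276/(-37152642/136025) = 391276*(-136025/37152642) = -26611658950/18576321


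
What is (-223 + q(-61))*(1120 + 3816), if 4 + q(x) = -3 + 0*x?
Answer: -1135280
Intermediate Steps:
q(x) = -7 (q(x) = -4 + (-3 + 0*x) = -4 + (-3 + 0) = -4 - 3 = -7)
(-223 + q(-61))*(1120 + 3816) = (-223 - 7)*(1120 + 3816) = -230*4936 = -1135280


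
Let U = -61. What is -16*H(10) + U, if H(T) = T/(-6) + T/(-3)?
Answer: 19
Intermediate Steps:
H(T) = -T/2 (H(T) = T*(-⅙) + T*(-⅓) = -T/6 - T/3 = -T/2)
-16*H(10) + U = -(-8)*10 - 61 = -16*(-5) - 61 = 80 - 61 = 19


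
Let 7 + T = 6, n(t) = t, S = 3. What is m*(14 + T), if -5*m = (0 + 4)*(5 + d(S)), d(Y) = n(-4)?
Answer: -52/5 ≈ -10.400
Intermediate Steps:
d(Y) = -4
m = -4/5 (m = -(0 + 4)*(5 - 4)/5 = -4/5 ≈ -0.80000)
T = -1 (T = -7 + 6 = -1)
m*(14 + T) = -4*(14 - 1)/5 = -4/5*13 = -52/5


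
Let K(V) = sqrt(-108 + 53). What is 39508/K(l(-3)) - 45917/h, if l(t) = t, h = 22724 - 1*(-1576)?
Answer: -45917/24300 - 39508*I*sqrt(55)/55 ≈ -1.8896 - 5327.3*I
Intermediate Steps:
h = 24300 (h = 22724 + 1576 = 24300)
K(V) = I*sqrt(55) (K(V) = sqrt(-55) = I*sqrt(55))
39508/K(l(-3)) - 45917/h = 39508/((I*sqrt(55))) - 45917/24300 = 39508*(-I*sqrt(55)/55) - 45917*1/24300 = -39508*I*sqrt(55)/55 - 45917/24300 = -45917/24300 - 39508*I*sqrt(55)/55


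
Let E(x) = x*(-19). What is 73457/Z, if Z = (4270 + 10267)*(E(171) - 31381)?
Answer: -73457/503416310 ≈ -0.00014592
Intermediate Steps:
E(x) = -19*x
Z = -503416310 (Z = (4270 + 10267)*(-19*171 - 31381) = 14537*(-3249 - 31381) = 14537*(-34630) = -503416310)
73457/Z = 73457/(-503416310) = 73457*(-1/503416310) = -73457/503416310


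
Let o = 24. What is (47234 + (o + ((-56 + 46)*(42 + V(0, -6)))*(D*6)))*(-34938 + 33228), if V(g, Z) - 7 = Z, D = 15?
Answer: -14634180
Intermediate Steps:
V(g, Z) = 7 + Z
(47234 + (o + ((-56 + 46)*(42 + V(0, -6)))*(D*6)))*(-34938 + 33228) = (47234 + (24 + ((-56 + 46)*(42 + (7 - 6)))*(15*6)))*(-34938 + 33228) = (47234 + (24 - 10*(42 + 1)*90))*(-1710) = (47234 + (24 - 10*43*90))*(-1710) = (47234 + (24 - 430*90))*(-1710) = (47234 + (24 - 38700))*(-1710) = (47234 - 38676)*(-1710) = 8558*(-1710) = -14634180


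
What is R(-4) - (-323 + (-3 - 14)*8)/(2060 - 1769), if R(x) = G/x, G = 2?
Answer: 209/194 ≈ 1.0773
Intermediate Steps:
R(x) = 2/x
R(-4) - (-323 + (-3 - 14)*8)/(2060 - 1769) = 2/(-4) - (-323 + (-3 - 14)*8)/(2060 - 1769) = 2*(-¼) - (-323 - 17*8)/291 = -½ - (-323 - 136)/291 = -½ - (-459)/291 = -½ - 1*(-153/97) = -½ + 153/97 = 209/194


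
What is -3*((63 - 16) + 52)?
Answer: -297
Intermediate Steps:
-3*((63 - 16) + 52) = -3*(47 + 52) = -3*99 = -297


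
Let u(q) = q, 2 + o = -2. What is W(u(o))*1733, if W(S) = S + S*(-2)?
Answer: 6932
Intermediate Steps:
o = -4 (o = -2 - 2 = -4)
W(S) = -S (W(S) = S - 2*S = -S)
W(u(o))*1733 = -1*(-4)*1733 = 4*1733 = 6932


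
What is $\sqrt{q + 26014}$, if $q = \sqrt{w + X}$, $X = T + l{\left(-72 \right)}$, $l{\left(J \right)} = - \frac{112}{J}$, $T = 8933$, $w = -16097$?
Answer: $\frac{\sqrt{234126 + 3 i \sqrt{64462}}}{3} \approx 161.29 + 0.26236 i$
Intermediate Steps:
$X = \frac{80411}{9}$ ($X = 8933 - \frac{112}{-72} = 8933 - - \frac{14}{9} = 8933 + \frac{14}{9} = \frac{80411}{9} \approx 8934.6$)
$q = \frac{i \sqrt{64462}}{3}$ ($q = \sqrt{-16097 + \frac{80411}{9}} = \sqrt{- \frac{64462}{9}} = \frac{i \sqrt{64462}}{3} \approx 84.631 i$)
$\sqrt{q + 26014} = \sqrt{\frac{i \sqrt{64462}}{3} + 26014} = \sqrt{26014 + \frac{i \sqrt{64462}}{3}}$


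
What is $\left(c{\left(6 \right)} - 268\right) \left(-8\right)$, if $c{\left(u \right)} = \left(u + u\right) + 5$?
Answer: $2008$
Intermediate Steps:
$c{\left(u \right)} = 5 + 2 u$ ($c{\left(u \right)} = 2 u + 5 = 5 + 2 u$)
$\left(c{\left(6 \right)} - 268\right) \left(-8\right) = \left(\left(5 + 2 \cdot 6\right) - 268\right) \left(-8\right) = \left(\left(5 + 12\right) - 268\right) \left(-8\right) = \left(17 - 268\right) \left(-8\right) = \left(-251\right) \left(-8\right) = 2008$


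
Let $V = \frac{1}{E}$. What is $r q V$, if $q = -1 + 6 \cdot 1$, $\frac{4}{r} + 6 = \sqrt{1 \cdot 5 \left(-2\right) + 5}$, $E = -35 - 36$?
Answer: $\frac{120}{2911} + \frac{20 i \sqrt{5}}{2911} \approx 0.041223 + 0.015363 i$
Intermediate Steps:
$E = -71$ ($E = -35 - 36 = -71$)
$V = - \frac{1}{71}$ ($V = \frac{1}{-71} = - \frac{1}{71} \approx -0.014085$)
$r = \frac{4}{-6 + i \sqrt{5}}$ ($r = \frac{4}{-6 + \sqrt{1 \cdot 5 \left(-2\right) + 5}} = \frac{4}{-6 + \sqrt{5 \left(-2\right) + 5}} = \frac{4}{-6 + \sqrt{-10 + 5}} = \frac{4}{-6 + \sqrt{-5}} = \frac{4}{-6 + i \sqrt{5}} \approx -0.58537 - 0.21815 i$)
$q = 5$ ($q = -1 + 6 = 5$)
$r q V = \left(- \frac{24}{41} - \frac{4 i \sqrt{5}}{41}\right) 5 \left(- \frac{1}{71}\right) = \left(- \frac{120}{41} - \frac{20 i \sqrt{5}}{41}\right) \left(- \frac{1}{71}\right) = \frac{120}{2911} + \frac{20 i \sqrt{5}}{2911}$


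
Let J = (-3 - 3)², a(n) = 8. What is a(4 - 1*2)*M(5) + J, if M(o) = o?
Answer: 76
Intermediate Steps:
J = 36 (J = (-6)² = 36)
a(4 - 1*2)*M(5) + J = 8*5 + 36 = 40 + 36 = 76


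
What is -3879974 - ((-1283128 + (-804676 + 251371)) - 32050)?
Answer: -2011491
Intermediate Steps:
-3879974 - ((-1283128 + (-804676 + 251371)) - 32050) = -3879974 - ((-1283128 - 553305) - 32050) = -3879974 - (-1836433 - 32050) = -3879974 - 1*(-1868483) = -3879974 + 1868483 = -2011491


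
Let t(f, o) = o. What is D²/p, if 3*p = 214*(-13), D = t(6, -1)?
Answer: -3/2782 ≈ -0.0010784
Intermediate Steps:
D = -1
p = -2782/3 (p = (214*(-13))/3 = (⅓)*(-2782) = -2782/3 ≈ -927.33)
D²/p = (-1)²/(-2782/3) = 1*(-3/2782) = -3/2782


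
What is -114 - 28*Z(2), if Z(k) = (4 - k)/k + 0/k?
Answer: -142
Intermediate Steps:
Z(k) = (4 - k)/k (Z(k) = (4 - k)/k + 0 = (4 - k)/k)
-114 - 28*Z(2) = -114 - 28*(4 - 1*2)/2 = -114 - 14*(4 - 2) = -114 - 14*2 = -114 - 28*1 = -114 - 28 = -142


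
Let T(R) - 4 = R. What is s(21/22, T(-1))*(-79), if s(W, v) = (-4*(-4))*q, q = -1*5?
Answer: 6320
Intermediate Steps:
T(R) = 4 + R
q = -5
s(W, v) = -80 (s(W, v) = -4*(-4)*(-5) = 16*(-5) = -80)
s(21/22, T(-1))*(-79) = -80*(-79) = 6320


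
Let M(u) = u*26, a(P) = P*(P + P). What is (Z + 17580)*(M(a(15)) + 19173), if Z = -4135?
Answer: 415087485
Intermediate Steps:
a(P) = 2*P**2 (a(P) = P*(2*P) = 2*P**2)
M(u) = 26*u
(Z + 17580)*(M(a(15)) + 19173) = (-4135 + 17580)*(26*(2*15**2) + 19173) = 13445*(26*(2*225) + 19173) = 13445*(26*450 + 19173) = 13445*(11700 + 19173) = 13445*30873 = 415087485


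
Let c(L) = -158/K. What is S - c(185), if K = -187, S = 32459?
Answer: 6069675/187 ≈ 32458.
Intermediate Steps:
c(L) = 158/187 (c(L) = -158/(-187) = -158*(-1/187) = 158/187)
S - c(185) = 32459 - 1*158/187 = 32459 - 158/187 = 6069675/187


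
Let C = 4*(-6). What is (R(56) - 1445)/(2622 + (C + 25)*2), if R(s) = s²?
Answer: 1691/2624 ≈ 0.64444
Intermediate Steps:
C = -24
(R(56) - 1445)/(2622 + (C + 25)*2) = (56² - 1445)/(2622 + (-24 + 25)*2) = (3136 - 1445)/(2622 + 1*2) = 1691/(2622 + 2) = 1691/2624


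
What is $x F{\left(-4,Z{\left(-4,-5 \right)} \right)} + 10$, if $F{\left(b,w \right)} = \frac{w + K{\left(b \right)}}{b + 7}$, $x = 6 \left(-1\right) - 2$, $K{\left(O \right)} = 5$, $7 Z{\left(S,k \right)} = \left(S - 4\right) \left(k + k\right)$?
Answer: $- \frac{710}{21} \approx -33.81$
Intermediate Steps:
$Z{\left(S,k \right)} = \frac{2 k \left(-4 + S\right)}{7}$ ($Z{\left(S,k \right)} = \frac{\left(S - 4\right) \left(k + k\right)}{7} = \frac{\left(-4 + S\right) 2 k}{7} = \frac{2 k \left(-4 + S\right)}{7}$)
$x = -8$ ($x = -6 - 2 = -8$)
$F{\left(b,w \right)} = \frac{5 + w}{7 + b}$ ($F{\left(b,w \right)} = \frac{w + 5}{b + 7} = \frac{5 + w}{7 + b}$)
$x F{\left(-4,Z{\left(-4,-5 \right)} \right)} + 10 = - 8 \frac{5 + \frac{2}{7} \left(-5\right) \left(-4 - 4\right)}{7 - 4} + 10 = - 8 \frac{5 + \frac{2}{7} \left(-5\right) \left(-8\right)}{3} + 10 = - 8 \frac{5 + \frac{80}{7}}{3} + 10 = - 8 \cdot \frac{1}{3} \cdot \frac{115}{7} + 10 = \left(-8\right) \frac{115}{21} + 10 = - \frac{920}{21} + 10 = - \frac{710}{21}$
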